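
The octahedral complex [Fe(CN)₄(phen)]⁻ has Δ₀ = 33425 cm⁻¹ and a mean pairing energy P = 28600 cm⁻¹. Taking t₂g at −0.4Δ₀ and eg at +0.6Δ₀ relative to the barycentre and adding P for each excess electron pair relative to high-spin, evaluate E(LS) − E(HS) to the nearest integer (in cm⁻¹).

Ligand charges: 4×(-1) from CN⁻ and 1×(+0) from phen sum to -4; with overall charge -1, Fe is +3.
Group 8 minus oxidation state +3 gives a d⁵ configuration for Fe³⁺.
In the high-spin limit (t₂g³ eg²) the orbital term is 0.0Δ₀ = 0 cm⁻¹, with no excess pairing.
Low-spin t₂g⁵ eg⁰ gives -2.0Δ₀ = -66850 cm⁻¹, but forming 2 extra pairs costs 2P = 57200 cm⁻¹, so E(LS) = -66850 + 57200 = -9650 cm⁻¹.
The difference is -9650 − (0) = -9650 cm⁻¹, so low-spin lies lower.

-9650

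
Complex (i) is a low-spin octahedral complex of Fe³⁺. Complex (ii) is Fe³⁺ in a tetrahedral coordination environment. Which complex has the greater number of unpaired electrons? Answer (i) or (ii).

(ii)

(i): Fe sits in group 8; removing 3 electrons leaves Fe³⁺ with 8 − 3 = 5 d electrons; t2g^5 e_g^0 → 1 unpaired.
(ii): Fe is in group 8, so Fe³⁺ is d⁵ (8 − 3 = 5); Tetrahedral splitting is small, so the complex is high-spin; e² t₂³ → 5 unpaired.
So (ii) has more unpaired electrons.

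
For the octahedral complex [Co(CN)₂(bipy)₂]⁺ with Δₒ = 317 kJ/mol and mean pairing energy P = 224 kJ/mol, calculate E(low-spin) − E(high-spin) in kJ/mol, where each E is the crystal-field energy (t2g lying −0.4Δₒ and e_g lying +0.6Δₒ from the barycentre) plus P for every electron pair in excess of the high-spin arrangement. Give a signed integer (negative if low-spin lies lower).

Ligand charges: 2×(-1) from CN⁻ and 2×(+0) from bipy sum to -2; with overall charge +1, Co is +3.
Group 9 minus oxidation state +3 gives a d⁶ configuration for Co³⁺.
In the high-spin limit (t2g^4 e_g^2) the orbital term is -0.4Δₒ = -127 kJ/mol, with no excess pairing.
For low-spin the configuration is t2g^6 e_g^0: orbital energy -2.4 × 317 = -761 kJ/mol, and 2 additional pairs relative to high-spin add 448 kJ/mol, giving -313 kJ/mol.
E(LS) − E(HS) = -313 − (-127) = -186 kJ/mol.

-186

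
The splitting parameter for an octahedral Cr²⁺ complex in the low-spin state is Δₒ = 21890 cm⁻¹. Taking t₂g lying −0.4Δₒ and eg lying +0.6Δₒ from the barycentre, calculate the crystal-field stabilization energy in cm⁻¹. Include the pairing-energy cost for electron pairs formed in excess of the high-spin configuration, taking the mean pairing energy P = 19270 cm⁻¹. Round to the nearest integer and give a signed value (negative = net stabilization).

Cr is in group 6, so Cr²⁺ is d⁴ (6 − 2 = 4).
Electron filling gives t₂g⁴ eg⁰.
Orbital CFSE = 4(-0.4) + 0(0.6) = -1.6Δₒ = -1.6 × 21890 = -35024 cm⁻¹.
High-spin d⁴ would be t₂g³ eg¹ with 0 pairs; low-spin has 1, so 1 excess pair costs +1P = +19270 cm⁻¹.
Combining: -35024 + 19270 = -15754 cm⁻¹.

-15754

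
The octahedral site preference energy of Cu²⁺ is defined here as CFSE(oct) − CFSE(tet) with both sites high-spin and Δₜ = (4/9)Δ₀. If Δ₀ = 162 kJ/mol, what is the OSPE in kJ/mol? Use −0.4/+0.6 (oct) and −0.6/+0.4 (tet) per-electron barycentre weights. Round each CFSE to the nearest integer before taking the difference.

Cu is in group 11, so Cu²⁺ is d⁹ (11 − 2 = 9).
In an octahedral site d⁹ (HS) is t₂g⁶ eg³, giving CFSE(oct) = -0.6Δ₀ = -97 kJ/mol.
Tetrahedral: e⁴ t₂⁵, CFSE = 4(−0.6) + 5(+0.4) = -0.4Δₜ = -0.4 × (4/9) × 162 = -29 kJ/mol.
OSPE = CFSE(oct) − CFSE(tet) = -97 − (-29) = -68 kJ/mol.

-68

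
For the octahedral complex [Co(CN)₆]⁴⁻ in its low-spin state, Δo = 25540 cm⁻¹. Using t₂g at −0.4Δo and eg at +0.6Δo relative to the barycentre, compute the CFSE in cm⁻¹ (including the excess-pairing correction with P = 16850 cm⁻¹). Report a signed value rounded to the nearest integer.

Each CN⁻ contributes -1; 6 × (-1) = -6. With overall charge -4, Co is in the +2 oxidation state.
Co²⁺: group 9, so d-count = 9 − 2 = 7.
Electron filling gives t₂g⁶ eg¹.
CFSE(orbital) = 6×(-0.4Δo) + 1×(0.6Δo) = -1.8Δo; with Δo = 25540 cm⁻¹ that is -45972 cm⁻¹.
Pairing penalty: 3 pairs vs 2 in the high-spin reference → 1 extra × P = 16850 cm⁻¹.
Net CFSE = -45972 + 16850 = -29122 cm⁻¹.

-29122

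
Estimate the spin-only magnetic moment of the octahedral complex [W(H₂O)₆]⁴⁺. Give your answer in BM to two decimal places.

H₂O is neutral, so the +4 overall charge sits on W: oxidation state +4.
W is in group 6, so W⁴⁺ is d² (6 − 4 = 2).
Configuration: t₂g² eg⁰ → 2 unpaired electrons.
μ(spin-only) = √[2(2+2)] = √8 ≈ 2.83 BM.

2.83 BM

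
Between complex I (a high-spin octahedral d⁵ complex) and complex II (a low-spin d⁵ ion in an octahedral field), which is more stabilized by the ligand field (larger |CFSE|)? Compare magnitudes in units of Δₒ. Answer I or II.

II

I: t2g^3 e_g^2, CFSE = 0.0Δₒ.
II: t2g^5 e_g^0, CFSE = -2.0Δₒ.
So II has the larger |CFSE|.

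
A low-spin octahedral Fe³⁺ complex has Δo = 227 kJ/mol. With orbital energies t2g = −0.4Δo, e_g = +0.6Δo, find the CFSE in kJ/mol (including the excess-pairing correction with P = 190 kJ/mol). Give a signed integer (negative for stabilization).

-74

Fe is in group 8, so Fe³⁺ is d⁵ (8 − 3 = 5).
The d⁵ electrons fill as t2g^5 e_g^0.
Orbital CFSE = 5(-0.4) + 0(0.6) = -2.0Δo = -2.0 × 227 = -454 kJ/mol.
High-spin d⁵ would be t2g^3 e_g^2 with 0 pairs; low-spin has 2, so 2 excess pairs cost +2P = +380 kJ/mol.
Overall CFSE = -454 + 380 = -74 kJ/mol.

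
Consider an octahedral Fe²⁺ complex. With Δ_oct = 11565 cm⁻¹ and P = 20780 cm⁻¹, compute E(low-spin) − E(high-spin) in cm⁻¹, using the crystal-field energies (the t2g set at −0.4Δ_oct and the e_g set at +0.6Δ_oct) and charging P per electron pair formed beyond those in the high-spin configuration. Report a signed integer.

18430

Fe is in group 8, so Fe²⁺ is d⁶ (8 − 2 = 6).
High-spin: t2g^4 e_g^2, CFSE = -0.4Δ_oct = -4626 cm⁻¹.
Low-spin: t2g^6 e_g^0, orbital CFSE = -2.4Δ_oct = -27756 cm⁻¹; plus 2 excess pairs × P = +41560 cm⁻¹; total 13804 cm⁻¹.
The difference is 13804 − (-4626) = 18430 cm⁻¹, so high-spin lies lower.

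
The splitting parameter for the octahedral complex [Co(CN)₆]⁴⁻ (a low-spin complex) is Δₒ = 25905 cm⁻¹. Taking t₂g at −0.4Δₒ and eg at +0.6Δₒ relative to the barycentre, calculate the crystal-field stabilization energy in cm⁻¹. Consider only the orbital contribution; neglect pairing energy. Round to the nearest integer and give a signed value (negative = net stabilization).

-46629

Each CN⁻ contributes -1; 6 × (-1) = -6. With overall charge -4, Co is in the +2 oxidation state.
Group 9 minus oxidation state +2 gives a d⁷ configuration for Co²⁺.
Configuration: t₂g⁶ eg¹.
The orbital stabilization is -1.8Δₒ = -1.8 × 25905 = -46629 cm⁻¹.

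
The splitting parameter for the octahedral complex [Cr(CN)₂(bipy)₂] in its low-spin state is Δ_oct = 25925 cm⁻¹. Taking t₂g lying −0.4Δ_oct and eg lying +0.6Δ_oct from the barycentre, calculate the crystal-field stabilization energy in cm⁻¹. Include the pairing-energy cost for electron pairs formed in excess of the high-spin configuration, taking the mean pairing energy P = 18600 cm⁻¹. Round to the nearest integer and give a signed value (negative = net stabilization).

Ligand charges: 2×(-1) from CN⁻ and 2×(+0) from bipy sum to -2; with overall charge +0, Cr is +2.
Cr is in group 6, so Cr²⁺ is d⁴ (6 − 2 = 4).
Electron filling gives t₂g⁴ eg⁰.
The orbital stabilization is -1.6Δ_oct = -1.6 × 25925 = -41480 cm⁻¹.
Relative to high-spin t₂g³ eg¹ (0 paired), the low-spin configuration has 1 additional pair, contributing +1 × 18600 = +18600 cm⁻¹.
Net CFSE = -41480 + 18600 = -22880 cm⁻¹.

-22880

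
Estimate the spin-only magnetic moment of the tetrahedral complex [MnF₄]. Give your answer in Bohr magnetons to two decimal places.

3.87 Bohr magnetons

Each F⁻ contributes -1; 4 × (-1) = -4. With overall charge +0, Mn is in the +4 oxidation state.
Group 7 minus oxidation state +4 gives a d³ configuration for Mn⁴⁺.
Tetrahedral splitting is small, so the complex is high-spin.
Configuration: e² t₂¹ → 3 unpaired electrons.
μ(spin-only) = √[3(3+2)] = √15 ≈ 3.87 Bohr magnetons.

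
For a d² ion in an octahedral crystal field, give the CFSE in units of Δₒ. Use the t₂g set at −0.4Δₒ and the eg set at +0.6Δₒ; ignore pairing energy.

Configuration: t₂g² eg⁰.
CFSE = 2(-0.4Δₒ) + 0(0.6Δₒ) = -0.8Δₒ + 0.0Δₒ = -0.8Δₒ.

-0.8 Δₒ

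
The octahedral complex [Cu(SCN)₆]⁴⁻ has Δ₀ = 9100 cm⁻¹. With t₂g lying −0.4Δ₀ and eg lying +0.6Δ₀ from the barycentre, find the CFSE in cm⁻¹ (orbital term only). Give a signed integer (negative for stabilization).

Each SCN⁻ contributes -1; 6 × (-1) = -6. With overall charge -4, Cu is in the +2 oxidation state.
Cu²⁺: group 11, so d-count = 11 − 2 = 9.
Electron filling gives t₂g⁶ eg³.
The orbital stabilization is -0.6Δ₀ = -0.6 × 9100 = -5460 cm⁻¹.

-5460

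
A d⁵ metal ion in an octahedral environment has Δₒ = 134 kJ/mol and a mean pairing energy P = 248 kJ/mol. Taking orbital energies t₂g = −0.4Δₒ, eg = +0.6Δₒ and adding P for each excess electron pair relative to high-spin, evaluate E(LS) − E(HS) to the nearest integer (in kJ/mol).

In the high-spin limit (t₂g³ eg²) the orbital term is 0.0Δₒ = 0 kJ/mol, with no excess pairing.
Low-spin: t₂g⁵ eg⁰, orbital CFSE = -2.0Δₒ = -268 kJ/mol; plus 2 excess pairs × P = +496 kJ/mol; total 228 kJ/mol.
Thus E(LS) − E(HS) = 228 kJ/mol.

228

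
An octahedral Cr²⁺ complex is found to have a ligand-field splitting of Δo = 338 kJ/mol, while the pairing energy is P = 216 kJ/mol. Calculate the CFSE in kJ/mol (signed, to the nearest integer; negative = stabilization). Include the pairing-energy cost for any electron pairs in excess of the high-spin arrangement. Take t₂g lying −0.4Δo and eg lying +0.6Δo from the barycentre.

-325

Cr is in group 6, so Cr²⁺ is d⁴ (6 − 2 = 4).
Δo > P, so pairing is preferred: the ground state is low-spin.
Configuration: t₂g⁴ eg⁰.
Orbital CFSE = -1.6Δo = -1.6 × 338 = -541 kJ/mol.
Excess pairs vs high-spin: 1 − 0 = 1; pairing cost = +216 kJ/mol.
Net CFSE = -541 + 216 = -325 kJ/mol.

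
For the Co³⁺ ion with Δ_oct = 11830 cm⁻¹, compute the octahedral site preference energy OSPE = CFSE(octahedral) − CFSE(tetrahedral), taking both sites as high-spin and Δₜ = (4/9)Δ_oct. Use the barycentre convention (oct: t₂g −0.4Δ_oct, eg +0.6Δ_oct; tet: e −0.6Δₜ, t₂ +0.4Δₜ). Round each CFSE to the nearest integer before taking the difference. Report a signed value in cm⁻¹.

Co is in group 9, so Co³⁺ is d⁶ (9 − 3 = 6).
Octahedral high-spin t₂g⁴ eg²: CFSE = -0.4 × 11830 = -4732 cm⁻¹.
Tetrahedral e³ t₂³ gives -0.6Δₜ = -0.6 × (4/9) × 11830 = -3155 cm⁻¹.
OSPE = -4732 − (-3155) = -1577 cm⁻¹.

-1577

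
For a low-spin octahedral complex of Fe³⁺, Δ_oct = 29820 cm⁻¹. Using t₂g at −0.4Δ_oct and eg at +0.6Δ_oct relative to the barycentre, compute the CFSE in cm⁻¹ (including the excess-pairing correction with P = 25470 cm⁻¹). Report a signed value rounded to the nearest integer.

Group 8 minus oxidation state +3 gives a d⁵ configuration for Fe³⁺.
Configuration: t₂g⁵ eg⁰.
Orbital CFSE = 5(-0.4) + 0(0.6) = -2.0Δ_oct = -2.0 × 29820 = -59640 cm⁻¹.
Pairing penalty: 2 pairs vs 0 in the high-spin reference → 2 extra × P = 50940 cm⁻¹.
Overall CFSE = -59640 + 50940 = -8700 cm⁻¹.

-8700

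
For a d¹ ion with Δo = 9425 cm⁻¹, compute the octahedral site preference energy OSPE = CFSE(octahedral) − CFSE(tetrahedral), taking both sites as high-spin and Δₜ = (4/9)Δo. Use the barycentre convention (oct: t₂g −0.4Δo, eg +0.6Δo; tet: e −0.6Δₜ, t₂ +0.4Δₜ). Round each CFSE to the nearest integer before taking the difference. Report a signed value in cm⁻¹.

-1257

Octahedral high-spin t2g^1 e_g^0: CFSE = -0.4 × 9425 = -3770 cm⁻¹.
Tetrahedral e^1 t2^0 gives -0.6Δₜ = -0.6 × (4/9) × 9425 = -2513 cm⁻¹.
OSPE = -3770 − (-2513) = -1257 cm⁻¹.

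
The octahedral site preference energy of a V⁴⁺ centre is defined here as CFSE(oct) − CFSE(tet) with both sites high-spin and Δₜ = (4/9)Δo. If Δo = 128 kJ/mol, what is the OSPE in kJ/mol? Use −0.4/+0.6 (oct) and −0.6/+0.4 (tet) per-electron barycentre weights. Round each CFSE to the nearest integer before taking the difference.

-17

Group 5 minus oxidation state +4 gives a d¹ configuration for V⁴⁺.
Octahedral (high-spin): t₂g¹ eg⁰, CFSE = 1(−0.4) + 0(+0.6) = -0.4Δo = -0.4 × 128 = -51 kJ/mol.
In a tetrahedral site the filling is e¹ t₂⁰: CFSE(tet) = -0.6Δₜ = -0.6 × (4/9)(128) = -34 kJ/mol.
OSPE = CFSE(oct) − CFSE(tet) = -51 − (-34) = -17 kJ/mol.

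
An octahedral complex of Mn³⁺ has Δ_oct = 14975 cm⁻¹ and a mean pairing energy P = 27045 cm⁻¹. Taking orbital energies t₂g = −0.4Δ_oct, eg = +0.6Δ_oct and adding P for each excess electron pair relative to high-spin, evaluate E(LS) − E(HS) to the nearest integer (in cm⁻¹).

Mn is in group 7, so Mn³⁺ is d⁴ (7 − 3 = 4).
In the high-spin limit (t₂g³ eg¹) the orbital term is -0.6Δ_oct = -8985 cm⁻¹, with no excess pairing.
Low-spin t₂g⁴ eg⁰ gives -1.6Δ_oct = -23960 cm⁻¹, but forming 1 extra pair costs 1P = 27045 cm⁻¹, so E(LS) = -23960 + 27045 = 3085 cm⁻¹.
The difference is 3085 − (-8985) = 12070 cm⁻¹, so high-spin lies lower.

12070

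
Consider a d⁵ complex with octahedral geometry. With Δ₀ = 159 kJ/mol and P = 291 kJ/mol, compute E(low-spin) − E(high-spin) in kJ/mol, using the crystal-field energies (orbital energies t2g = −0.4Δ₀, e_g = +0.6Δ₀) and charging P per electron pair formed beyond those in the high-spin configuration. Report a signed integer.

High-spin d⁵ fills as t2g^3 e_g^2 with CFSE 3(−0.4) + 2(+0.6) = 0.0Δ₀ = 0 kJ/mol.
Low-spin: t2g^5 e_g^0, orbital CFSE = -2.0Δ₀ = -318 kJ/mol; plus 2 excess pairs × P = +582 kJ/mol; total 264 kJ/mol.
Thus E(LS) − E(HS) = 264 kJ/mol.

264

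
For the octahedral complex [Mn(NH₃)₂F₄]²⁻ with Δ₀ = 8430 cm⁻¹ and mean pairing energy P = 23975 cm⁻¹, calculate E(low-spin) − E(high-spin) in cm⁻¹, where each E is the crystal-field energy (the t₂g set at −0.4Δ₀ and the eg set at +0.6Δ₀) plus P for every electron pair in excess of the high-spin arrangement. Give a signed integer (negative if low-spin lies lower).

Ligand charges: 2×(+0) from NH₃ and 4×(-1) from F⁻ sum to -4; with overall charge -2, Mn is +2.
Mn is in group 7, so Mn²⁺ is d⁵ (7 − 2 = 5).
In the high-spin limit (t₂g³ eg²) the orbital term is 0.0Δ₀ = 0 cm⁻¹, with no excess pairing.
Low-spin: t₂g⁵ eg⁰, orbital CFSE = -2.0Δ₀ = -16860 cm⁻¹; plus 2 excess pairs × P = +47950 cm⁻¹; total 31090 cm⁻¹.
Thus E(LS) − E(HS) = 31090 cm⁻¹.

31090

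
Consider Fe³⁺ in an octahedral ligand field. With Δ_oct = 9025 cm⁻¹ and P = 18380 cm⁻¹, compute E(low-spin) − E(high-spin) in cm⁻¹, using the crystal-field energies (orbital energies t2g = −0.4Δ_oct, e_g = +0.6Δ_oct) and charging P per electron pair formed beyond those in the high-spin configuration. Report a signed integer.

Fe³⁺: group 8, so d-count = 8 − 3 = 5.
High-spin: t2g^3 e_g^2, CFSE = 0.0Δ_oct = 0 cm⁻¹.
For low-spin the configuration is t2g^5 e_g^0: orbital energy -2.0 × 9025 = -18050 cm⁻¹, and 2 additional pairs relative to high-spin add 36760 cm⁻¹, giving 18710 cm⁻¹.
The difference is 18710 − (0) = 18710 cm⁻¹, so high-spin lies lower.

18710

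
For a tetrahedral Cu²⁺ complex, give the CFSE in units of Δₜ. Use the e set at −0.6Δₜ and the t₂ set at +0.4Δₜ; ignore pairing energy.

Cu is in group 11, so Cu²⁺ is d⁹ (11 − 2 = 9).
Tetrahedral fields are weak (Δₜ ≈ 4/9 Δₒ), so electrons fill high-spin.
Configuration: e⁴ t₂⁵.
CFSE = 4(-0.6Δₜ) + 5(0.4Δₜ) = -2.4Δₜ + 2.0Δₜ = -0.4Δₜ.

-0.4 Δₜ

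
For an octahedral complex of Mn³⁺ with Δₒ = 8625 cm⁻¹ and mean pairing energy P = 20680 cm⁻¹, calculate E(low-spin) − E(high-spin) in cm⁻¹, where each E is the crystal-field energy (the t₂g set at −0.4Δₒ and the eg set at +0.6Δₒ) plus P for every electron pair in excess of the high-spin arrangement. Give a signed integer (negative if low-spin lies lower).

12055

Group 7 minus oxidation state +3 gives a d⁴ configuration for Mn³⁺.
High-spin: t₂g³ eg¹, CFSE = -0.6Δₒ = -5175 cm⁻¹.
Low-spin t₂g⁴ eg⁰ gives -1.6Δₒ = -13800 cm⁻¹, but forming 1 extra pair costs 1P = 20680 cm⁻¹, so E(LS) = -13800 + 20680 = 6880 cm⁻¹.
Thus E(LS) − E(HS) = 12055 cm⁻¹.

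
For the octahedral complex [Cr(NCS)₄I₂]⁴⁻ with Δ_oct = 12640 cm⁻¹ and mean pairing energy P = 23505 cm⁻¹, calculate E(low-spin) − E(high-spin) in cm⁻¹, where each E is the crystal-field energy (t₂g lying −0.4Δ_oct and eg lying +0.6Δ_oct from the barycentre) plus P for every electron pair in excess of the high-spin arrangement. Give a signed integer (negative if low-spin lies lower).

10865

Ligand charges: 4×(-1) from NCS⁻ and 2×(-1) from I⁻ sum to -6; with overall charge -4, Cr is +2.
Cr sits in group 6; removing 2 electrons leaves Cr²⁺ with 6 − 2 = 4 d electrons.
In the high-spin limit (t₂g³ eg¹) the orbital term is -0.6Δ_oct = -7584 cm⁻¹, with no excess pairing.
Low-spin: t₂g⁴ eg⁰, orbital CFSE = -1.6Δ_oct = -20224 cm⁻¹; plus 1 excess pair × P = +23505 cm⁻¹; total 3281 cm⁻¹.
Thus E(LS) − E(HS) = 10865 cm⁻¹.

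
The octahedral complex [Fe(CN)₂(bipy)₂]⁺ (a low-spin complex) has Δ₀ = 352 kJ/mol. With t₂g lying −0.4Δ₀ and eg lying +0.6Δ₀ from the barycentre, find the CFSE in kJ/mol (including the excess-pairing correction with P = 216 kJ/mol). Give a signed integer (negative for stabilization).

Ligand charges: 2×(-1) from CN⁻ and 2×(+0) from bipy sum to -2; with overall charge +1, Fe is +3.
Fe³⁺: group 8, so d-count = 8 − 3 = 5.
Configuration: t₂g⁵ eg⁰.
CFSE(orbital) = 5×(-0.4Δ₀) + 0×(0.6Δ₀) = -2.0Δ₀; with Δ₀ = 352 kJ/mol that is -704 kJ/mol.
Relative to high-spin t₂g³ eg² (0 paired), the low-spin configuration has 2 additional pairs, contributing +2 × 216 = +432 kJ/mol.
Combining: -704 + 432 = -272 kJ/mol.

-272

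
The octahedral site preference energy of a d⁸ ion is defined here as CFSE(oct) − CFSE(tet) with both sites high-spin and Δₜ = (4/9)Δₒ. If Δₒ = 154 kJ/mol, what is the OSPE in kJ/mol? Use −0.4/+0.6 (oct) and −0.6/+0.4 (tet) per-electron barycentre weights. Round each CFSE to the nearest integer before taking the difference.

-130

Octahedral high-spin t2g^6 e_g^2: CFSE = -1.2 × 154 = -185 kJ/mol.
Tetrahedral: e^4 t2^4, CFSE = 4(−0.6) + 4(+0.4) = -0.8Δₜ = -0.8 × (4/9) × 154 = -55 kJ/mol.
OSPE = -185 − (-55) = -130 kJ/mol.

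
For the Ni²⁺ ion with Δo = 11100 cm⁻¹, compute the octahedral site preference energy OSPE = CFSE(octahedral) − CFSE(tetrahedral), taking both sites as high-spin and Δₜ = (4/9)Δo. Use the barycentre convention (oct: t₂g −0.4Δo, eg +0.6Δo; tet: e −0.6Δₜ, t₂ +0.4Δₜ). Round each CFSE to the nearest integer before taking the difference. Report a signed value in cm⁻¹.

Group 10 minus oxidation state +2 gives a d⁸ configuration for Ni²⁺.
In an octahedral site d⁸ (HS) is t₂g⁶ eg², giving CFSE(oct) = -1.2Δo = -13320 cm⁻¹.
Tetrahedral: e⁴ t₂⁴, CFSE = 4(−0.6) + 4(+0.4) = -0.8Δₜ = -0.8 × (4/9) × 11100 = -3947 cm⁻¹.
OSPE = -13320 − (-3947) = -9373 cm⁻¹.

-9373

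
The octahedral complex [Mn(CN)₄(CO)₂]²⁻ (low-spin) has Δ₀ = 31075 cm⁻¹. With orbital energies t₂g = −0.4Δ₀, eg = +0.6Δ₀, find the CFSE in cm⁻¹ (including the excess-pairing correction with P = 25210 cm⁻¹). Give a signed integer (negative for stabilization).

-11730

Ligand charges: 4×(-1) from CN⁻ and 2×(+0) from CO sum to -4; with overall charge -2, Mn is +2.
Mn is in group 7, so Mn²⁺ is d⁵ (7 − 2 = 5).
Electron filling gives t₂g⁵ eg⁰.
Orbital CFSE = 5(-0.4) + 0(0.6) = -2.0Δ₀ = -2.0 × 31075 = -62150 cm⁻¹.
Relative to high-spin t₂g³ eg² (0 paired), the low-spin configuration has 2 additional pairs, contributing +2 × 25210 = +50420 cm⁻¹.
Net CFSE = -62150 + 50420 = -11730 cm⁻¹.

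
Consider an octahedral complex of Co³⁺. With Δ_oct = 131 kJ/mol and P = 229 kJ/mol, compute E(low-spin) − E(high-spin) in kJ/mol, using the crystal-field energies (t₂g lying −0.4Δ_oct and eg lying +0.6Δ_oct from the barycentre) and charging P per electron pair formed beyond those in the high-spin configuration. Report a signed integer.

Group 9 minus oxidation state +3 gives a d⁶ configuration for Co³⁺.
High-spin: t₂g⁴ eg², CFSE = -0.4Δ_oct = -52 kJ/mol.
Low-spin t₂g⁶ eg⁰ gives -2.4Δ_oct = -314 kJ/mol, but forming 2 extra pairs costs 2P = 458 kJ/mol, so E(LS) = -314 + 458 = 144 kJ/mol.
The difference is 144 − (-52) = 196 kJ/mol, so high-spin lies lower.

196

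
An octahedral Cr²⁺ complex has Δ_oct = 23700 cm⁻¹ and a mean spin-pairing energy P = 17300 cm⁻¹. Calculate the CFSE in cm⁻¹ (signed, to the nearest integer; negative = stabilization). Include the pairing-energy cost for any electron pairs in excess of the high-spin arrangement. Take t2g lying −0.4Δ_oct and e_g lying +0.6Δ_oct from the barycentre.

Cr²⁺: group 6, so d-count = 6 − 2 = 4.
Here Δ_oct > P (23700 > 17300), so the low-spin state is favoured.
Configuration: t2g^4 e_g^0.
Orbital CFSE = -1.6Δ_oct = -1.6 × 23700 = -37920 cm⁻¹.
Excess pairs vs high-spin: 1 − 0 = 1; pairing cost = +17300 cm⁻¹.
Net CFSE = -37920 + 17300 = -20620 cm⁻¹.

-20620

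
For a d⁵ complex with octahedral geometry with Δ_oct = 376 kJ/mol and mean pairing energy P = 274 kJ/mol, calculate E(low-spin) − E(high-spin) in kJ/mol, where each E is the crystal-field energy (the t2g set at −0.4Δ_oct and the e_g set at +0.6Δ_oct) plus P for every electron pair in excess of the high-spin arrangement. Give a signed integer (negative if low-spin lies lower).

High-spin: t2g^3 e_g^2, CFSE = 0.0Δ_oct = 0 kJ/mol.
Low-spin t2g^5 e_g^0 gives -2.0Δ_oct = -752 kJ/mol, but forming 2 extra pairs costs 2P = 548 kJ/mol, so E(LS) = -752 + 548 = -204 kJ/mol.
The difference is -204 − (0) = -204 kJ/mol, so low-spin lies lower.

-204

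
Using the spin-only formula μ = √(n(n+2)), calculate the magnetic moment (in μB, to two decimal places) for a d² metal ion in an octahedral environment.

Configuration: t2g^2 e_g^0 → 2 unpaired electrons.
μ(spin-only) = √[2(2+2)] = √8 ≈ 2.83 μB.

2.83 μB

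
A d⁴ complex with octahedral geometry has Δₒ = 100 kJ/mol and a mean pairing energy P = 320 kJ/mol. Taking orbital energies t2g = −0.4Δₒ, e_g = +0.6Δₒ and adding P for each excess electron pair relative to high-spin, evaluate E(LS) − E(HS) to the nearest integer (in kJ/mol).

220

In the high-spin limit (t2g^3 e_g^1) the orbital term is -0.6Δₒ = -60 kJ/mol, with no excess pairing.
Low-spin: t2g^4 e_g^0, orbital CFSE = -1.6Δₒ = -160 kJ/mol; plus 1 excess pair × P = +320 kJ/mol; total 160 kJ/mol.
Thus E(LS) − E(HS) = 220 kJ/mol.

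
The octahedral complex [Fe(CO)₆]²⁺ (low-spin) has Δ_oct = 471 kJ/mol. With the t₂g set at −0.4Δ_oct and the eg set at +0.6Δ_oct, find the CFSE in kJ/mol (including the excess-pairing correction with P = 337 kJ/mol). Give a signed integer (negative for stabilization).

CO is neutral, so the +2 overall charge sits on Fe: oxidation state +2.
Group 8 minus oxidation state +2 gives a d⁶ configuration for Fe²⁺.
Electron filling gives t₂g⁶ eg⁰.
Orbital CFSE = 6(-0.4) + 0(0.6) = -2.4Δ_oct = -2.4 × 471 = -1130 kJ/mol.
Pairing penalty: 3 pairs vs 1 in the high-spin reference → 2 extra × P = 674 kJ/mol.
Overall CFSE = -1130 + 674 = -456 kJ/mol.

-456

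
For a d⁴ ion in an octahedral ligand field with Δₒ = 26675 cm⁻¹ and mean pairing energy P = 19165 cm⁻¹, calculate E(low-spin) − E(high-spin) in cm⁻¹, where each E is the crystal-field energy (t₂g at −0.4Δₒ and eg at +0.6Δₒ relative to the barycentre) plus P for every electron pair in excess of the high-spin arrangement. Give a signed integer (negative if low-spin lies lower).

-7510

High-spin: t₂g³ eg¹, CFSE = -0.6Δₒ = -16005 cm⁻¹.
For low-spin the configuration is t₂g⁴ eg⁰: orbital energy -1.6 × 26675 = -42680 cm⁻¹, and 1 additional pair relative to high-spin adds 19165 cm⁻¹, giving -23515 cm⁻¹.
The difference is -23515 − (-16005) = -7510 cm⁻¹, so low-spin lies lower.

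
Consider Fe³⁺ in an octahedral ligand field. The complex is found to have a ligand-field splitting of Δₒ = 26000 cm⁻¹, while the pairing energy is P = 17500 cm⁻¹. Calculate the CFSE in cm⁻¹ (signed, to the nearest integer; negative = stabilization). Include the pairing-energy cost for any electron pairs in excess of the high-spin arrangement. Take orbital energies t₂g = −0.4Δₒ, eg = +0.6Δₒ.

-17000

Fe sits in group 8; removing 3 electrons leaves Fe³⁺ with 8 − 3 = 5 d electrons.
Δₒ > P, so pairing is preferred: the ground state is low-spin.
Filling d⁵ accordingly: t₂g⁵ eg⁰.
Orbital CFSE = -2.0Δₒ = -2.0 × 26000 = -52000 cm⁻¹.
Excess pairs vs high-spin: 2 − 0 = 2; pairing cost = +35000 cm⁻¹.
Net CFSE = -52000 + 35000 = -17000 cm⁻¹.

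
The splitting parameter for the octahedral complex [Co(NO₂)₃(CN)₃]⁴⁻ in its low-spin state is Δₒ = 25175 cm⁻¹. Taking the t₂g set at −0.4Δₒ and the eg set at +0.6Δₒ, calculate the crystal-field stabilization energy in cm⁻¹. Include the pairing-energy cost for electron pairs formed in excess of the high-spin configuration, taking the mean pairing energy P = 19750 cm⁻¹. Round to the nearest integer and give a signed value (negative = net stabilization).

Ligand charges: 3×(-1) from NO₂⁻ and 3×(-1) from CN⁻ sum to -6; with overall charge -4, Co is +2.
Co is in group 9, so Co²⁺ is d⁷ (9 − 2 = 7).
The d⁷ electrons fill as t₂g⁶ eg¹.
CFSE(orbital) = 6×(-0.4Δₒ) + 1×(0.6Δₒ) = -1.8Δₒ; with Δₒ = 25175 cm⁻¹ that is -45315 cm⁻¹.
High-spin d⁷ would be t₂g⁵ eg² with 2 pairs; low-spin has 3, so 1 excess pair costs +1P = +19750 cm⁻¹.
Net CFSE = -45315 + 19750 = -25565 cm⁻¹.

-25565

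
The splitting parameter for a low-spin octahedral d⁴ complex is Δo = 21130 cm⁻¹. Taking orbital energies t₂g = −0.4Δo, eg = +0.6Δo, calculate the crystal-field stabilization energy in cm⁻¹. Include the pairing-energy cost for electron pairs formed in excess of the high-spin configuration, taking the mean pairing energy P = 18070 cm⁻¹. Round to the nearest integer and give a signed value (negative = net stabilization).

Configuration: t₂g⁴ eg⁰.
CFSE(orbital) = 4×(-0.4Δo) + 0×(0.6Δo) = -1.6Δo; with Δo = 21130 cm⁻¹ that is -33808 cm⁻¹.
Pairing penalty: 1 pair vs 0 in the high-spin reference → 1 extra × P = 18070 cm⁻¹.
Net CFSE = -33808 + 18070 = -15738 cm⁻¹.

-15738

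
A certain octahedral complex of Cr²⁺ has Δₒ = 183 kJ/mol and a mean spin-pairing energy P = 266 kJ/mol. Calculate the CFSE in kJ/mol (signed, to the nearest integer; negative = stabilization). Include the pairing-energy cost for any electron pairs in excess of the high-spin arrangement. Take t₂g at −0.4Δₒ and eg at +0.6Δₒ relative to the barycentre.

Cr is in group 6, so Cr²⁺ is d⁴ (6 − 2 = 4).
Δₒ < P, so pairing is avoided: the ground state is high-spin.
Filling d⁴ accordingly: t₂g³ eg¹.
Orbital CFSE = -0.6Δₒ = -0.6 × 183 = -110 kJ/mol.
High-spin has no excess pairs, so no pairing correction applies.

-110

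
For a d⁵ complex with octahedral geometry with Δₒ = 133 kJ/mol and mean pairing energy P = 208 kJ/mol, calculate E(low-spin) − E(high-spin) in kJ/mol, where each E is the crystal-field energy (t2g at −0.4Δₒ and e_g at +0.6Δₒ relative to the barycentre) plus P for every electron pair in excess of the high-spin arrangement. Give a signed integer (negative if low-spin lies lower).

High-spin: t2g^3 e_g^2, CFSE = 0.0Δₒ = 0 kJ/mol.
For low-spin the configuration is t2g^5 e_g^0: orbital energy -2.0 × 133 = -266 kJ/mol, and 2 additional pairs relative to high-spin add 416 kJ/mol, giving 150 kJ/mol.
Thus E(LS) − E(HS) = 150 kJ/mol.

150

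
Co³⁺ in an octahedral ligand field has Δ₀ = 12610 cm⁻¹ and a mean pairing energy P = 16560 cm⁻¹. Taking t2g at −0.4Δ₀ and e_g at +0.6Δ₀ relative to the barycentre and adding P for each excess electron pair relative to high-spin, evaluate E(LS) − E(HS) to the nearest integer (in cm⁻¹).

Co³⁺: group 9, so d-count = 9 − 3 = 6.
In the high-spin limit (t2g^4 e_g^2) the orbital term is -0.4Δ₀ = -5044 cm⁻¹, with no excess pairing.
For low-spin the configuration is t2g^6 e_g^0: orbital energy -2.4 × 12610 = -30264 cm⁻¹, and 2 additional pairs relative to high-spin add 33120 cm⁻¹, giving 2856 cm⁻¹.
E(LS) − E(HS) = 2856 − (-5044) = 7900 cm⁻¹.

7900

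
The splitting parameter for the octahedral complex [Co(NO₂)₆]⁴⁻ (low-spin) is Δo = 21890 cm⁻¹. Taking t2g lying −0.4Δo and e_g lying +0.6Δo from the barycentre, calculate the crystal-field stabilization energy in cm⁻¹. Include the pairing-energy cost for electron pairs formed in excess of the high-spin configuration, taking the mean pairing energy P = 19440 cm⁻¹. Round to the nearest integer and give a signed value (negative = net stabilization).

Each NO₂⁻ contributes -1; 6 × (-1) = -6. With overall charge -4, Co is in the +2 oxidation state.
Co²⁺: group 9, so d-count = 9 − 2 = 7.
Electron filling gives t2g^6 e_g^1.
The orbital stabilization is -1.8Δo = -1.8 × 21890 = -39402 cm⁻¹.
Relative to high-spin t2g^5 e_g^2 (2 paired), the low-spin configuration has 1 additional pair, contributing +1 × 19440 = +19440 cm⁻¹.
Net CFSE = -39402 + 19440 = -19962 cm⁻¹.

-19962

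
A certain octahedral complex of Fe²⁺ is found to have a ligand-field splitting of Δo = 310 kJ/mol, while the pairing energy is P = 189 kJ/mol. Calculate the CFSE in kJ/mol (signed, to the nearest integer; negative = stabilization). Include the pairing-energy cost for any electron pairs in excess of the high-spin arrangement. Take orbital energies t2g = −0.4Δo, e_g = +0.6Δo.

-366

Fe is in group 8, so Fe²⁺ is d⁶ (8 − 2 = 6).
Δo > P, so pairing is preferred: the ground state is low-spin.
Filling d⁶ accordingly: t2g^6 e_g^0.
Orbital CFSE = -2.4Δo = -2.4 × 310 = -744 kJ/mol.
Excess pairs vs high-spin: 3 − 1 = 2; pairing cost = +378 kJ/mol.
Net CFSE = -744 + 378 = -366 kJ/mol.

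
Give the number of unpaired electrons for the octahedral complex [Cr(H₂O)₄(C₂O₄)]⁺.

Ligand charges: 4×(+0) from H₂O and 1×(-2) from C₂O₄²⁻ sum to -2; with overall charge +1, Cr is +3.
Cr³⁺: group 6, so d-count = 6 − 3 = 3.
Configuration: t₂g³ eg⁰, giving 3 unpaired electrons.

3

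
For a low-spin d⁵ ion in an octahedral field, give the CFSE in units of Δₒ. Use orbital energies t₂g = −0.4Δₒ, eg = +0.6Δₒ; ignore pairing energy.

-2.0 Δₒ

Configuration: t₂g⁵ eg⁰.
CFSE = 5(-0.4Δₒ) + 0(0.6Δₒ) = -2.0Δₒ + 0.0Δₒ = -2.0Δₒ.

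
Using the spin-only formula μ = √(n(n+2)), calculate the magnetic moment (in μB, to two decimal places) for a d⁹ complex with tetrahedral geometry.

1.73 μB

Tetrahedral fields are weak (Δₜ ≈ 4/9 Δₒ), so electrons fill high-spin.
Configuration: e^4 t2^5 → 1 unpaired electron.
μ(spin-only) = √[1(1+2)] = √3 ≈ 1.73 μB.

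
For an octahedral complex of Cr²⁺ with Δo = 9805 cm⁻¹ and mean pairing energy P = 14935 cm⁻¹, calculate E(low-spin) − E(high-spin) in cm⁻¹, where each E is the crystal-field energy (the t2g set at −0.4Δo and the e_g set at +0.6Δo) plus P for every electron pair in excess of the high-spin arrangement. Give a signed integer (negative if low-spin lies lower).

Cr sits in group 6; removing 2 electrons leaves Cr²⁺ with 6 − 2 = 4 d electrons.
High-spin d⁴ fills as t2g^3 e_g^1 with CFSE 3(−0.4) + 1(+0.6) = -0.6Δo = -5883 cm⁻¹.
For low-spin the configuration is t2g^4 e_g^0: orbital energy -1.6 × 9805 = -15688 cm⁻¹, and 1 additional pair relative to high-spin adds 14935 cm⁻¹, giving -753 cm⁻¹.
E(LS) − E(HS) = -753 − (-5883) = 5130 cm⁻¹.

5130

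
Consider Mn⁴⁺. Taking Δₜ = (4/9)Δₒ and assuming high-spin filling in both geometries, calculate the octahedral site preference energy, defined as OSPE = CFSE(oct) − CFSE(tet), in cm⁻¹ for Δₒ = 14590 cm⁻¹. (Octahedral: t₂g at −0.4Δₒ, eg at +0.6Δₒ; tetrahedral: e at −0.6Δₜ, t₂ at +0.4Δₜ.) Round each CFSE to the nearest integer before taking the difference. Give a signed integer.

Mn is in group 7, so Mn⁴⁺ is d³ (7 − 4 = 3).
Octahedral high-spin t₂g³ eg⁰: CFSE = -1.2 × 14590 = -17508 cm⁻¹.
In a tetrahedral site the filling is e² t₂¹: CFSE(tet) = -0.8Δₜ = -0.8 × (4/9)(14590) = -5188 cm⁻¹.
OSPE = CFSE(oct) − CFSE(tet) = -17508 − (-5188) = -12320 cm⁻¹.

-12320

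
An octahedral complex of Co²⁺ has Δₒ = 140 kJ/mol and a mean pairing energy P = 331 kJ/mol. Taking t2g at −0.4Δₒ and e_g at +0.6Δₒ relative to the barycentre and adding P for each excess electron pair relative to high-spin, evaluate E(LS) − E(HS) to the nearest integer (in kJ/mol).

Co²⁺: group 9, so d-count = 9 − 2 = 7.
In the high-spin limit (t2g^5 e_g^2) the orbital term is -0.8Δₒ = -112 kJ/mol, with no excess pairing.
For low-spin the configuration is t2g^6 e_g^1: orbital energy -1.8 × 140 = -252 kJ/mol, and 1 additional pair relative to high-spin adds 331 kJ/mol, giving 79 kJ/mol.
E(LS) − E(HS) = 79 − (-112) = 191 kJ/mol.

191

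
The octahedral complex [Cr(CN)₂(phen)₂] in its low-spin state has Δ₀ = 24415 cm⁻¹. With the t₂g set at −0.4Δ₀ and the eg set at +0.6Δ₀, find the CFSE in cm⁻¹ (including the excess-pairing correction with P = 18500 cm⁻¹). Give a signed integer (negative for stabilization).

-20564

Ligand charges: 2×(-1) from CN⁻ and 2×(+0) from phen sum to -2; with overall charge +0, Cr is +2.
Cr sits in group 6; removing 2 electrons leaves Cr²⁺ with 6 − 2 = 4 d electrons.
Configuration: t₂g⁴ eg⁰.
CFSE(orbital) = 4×(-0.4Δ₀) + 0×(0.6Δ₀) = -1.6Δ₀; with Δ₀ = 24415 cm⁻¹ that is -39064 cm⁻¹.
Relative to high-spin t₂g³ eg¹ (0 paired), the low-spin configuration has 1 additional pair, contributing +1 × 18500 = +18500 cm⁻¹.
Overall CFSE = -39064 + 18500 = -20564 cm⁻¹.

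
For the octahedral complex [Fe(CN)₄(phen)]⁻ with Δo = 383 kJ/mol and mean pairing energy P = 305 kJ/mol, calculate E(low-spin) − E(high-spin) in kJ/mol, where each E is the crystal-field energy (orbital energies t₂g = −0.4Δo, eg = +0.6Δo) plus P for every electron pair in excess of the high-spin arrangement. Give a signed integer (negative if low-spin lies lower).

-156

Ligand charges: 4×(-1) from CN⁻ and 1×(+0) from phen sum to -4; with overall charge -1, Fe is +3.
Group 8 minus oxidation state +3 gives a d⁵ configuration for Fe³⁺.
High-spin: t₂g³ eg², CFSE = 0.0Δo = 0 kJ/mol.
For low-spin the configuration is t₂g⁵ eg⁰: orbital energy -2.0 × 383 = -766 kJ/mol, and 2 additional pairs relative to high-spin add 610 kJ/mol, giving -156 kJ/mol.
Thus E(LS) − E(HS) = -156 kJ/mol.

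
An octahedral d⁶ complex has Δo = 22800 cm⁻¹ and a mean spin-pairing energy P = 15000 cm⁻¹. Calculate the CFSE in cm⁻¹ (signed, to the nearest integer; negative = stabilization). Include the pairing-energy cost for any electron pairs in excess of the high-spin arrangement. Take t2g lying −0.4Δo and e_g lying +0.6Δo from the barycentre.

With Δo > P the complex is low-spin.
Configuration: t2g^6 e_g^0.
Orbital CFSE = -2.4Δo = -2.4 × 22800 = -54720 cm⁻¹.
Excess pairs vs high-spin: 3 − 1 = 2; pairing cost = +30000 cm⁻¹.
Net CFSE = -54720 + 30000 = -24720 cm⁻¹.

-24720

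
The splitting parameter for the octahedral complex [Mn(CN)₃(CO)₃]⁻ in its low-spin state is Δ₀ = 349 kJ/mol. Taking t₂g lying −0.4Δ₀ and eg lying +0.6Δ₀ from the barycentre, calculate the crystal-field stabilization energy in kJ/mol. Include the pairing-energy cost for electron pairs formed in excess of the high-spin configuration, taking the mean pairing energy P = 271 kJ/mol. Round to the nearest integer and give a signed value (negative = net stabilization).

-156

Ligand charges: 3×(-1) from CN⁻ and 3×(+0) from CO sum to -3; with overall charge -1, Mn is +2.
Mn²⁺: group 7, so d-count = 7 − 2 = 5.
The d⁵ electrons fill as t₂g⁵ eg⁰.
CFSE(orbital) = 5×(-0.4Δ₀) + 0×(0.6Δ₀) = -2.0Δ₀; with Δ₀ = 349 kJ/mol that is -698 kJ/mol.
High-spin d⁵ would be t₂g³ eg² with 0 pairs; low-spin has 2, so 2 excess pairs cost +2P = +542 kJ/mol.
Net CFSE = -698 + 542 = -156 kJ/mol.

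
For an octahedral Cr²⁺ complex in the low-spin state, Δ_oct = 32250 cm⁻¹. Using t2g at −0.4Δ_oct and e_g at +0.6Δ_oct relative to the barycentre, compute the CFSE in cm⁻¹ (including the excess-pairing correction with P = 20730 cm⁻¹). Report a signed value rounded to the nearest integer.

Cr²⁺: group 6, so d-count = 6 − 2 = 4.
Configuration: t2g^4 e_g^0.
Orbital CFSE = 4(-0.4) + 0(0.6) = -1.6Δ_oct = -1.6 × 32250 = -51600 cm⁻¹.
Pairing penalty: 1 pair vs 0 in the high-spin reference → 1 extra × P = 20730 cm⁻¹.
Overall CFSE = -51600 + 20730 = -30870 cm⁻¹.

-30870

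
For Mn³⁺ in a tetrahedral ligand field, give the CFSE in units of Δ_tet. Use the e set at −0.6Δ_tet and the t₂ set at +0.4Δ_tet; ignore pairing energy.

-0.4 Δ_tet

Mn is in group 7, so Mn³⁺ is d⁴ (7 − 3 = 4).
With tetrahedral geometry the complex is necessarily high-spin.
Configuration: e² t₂².
CFSE = 2(-0.6Δ_tet) + 2(0.4Δ_tet) = -1.2Δ_tet + 0.8Δ_tet = -0.4Δ_tet.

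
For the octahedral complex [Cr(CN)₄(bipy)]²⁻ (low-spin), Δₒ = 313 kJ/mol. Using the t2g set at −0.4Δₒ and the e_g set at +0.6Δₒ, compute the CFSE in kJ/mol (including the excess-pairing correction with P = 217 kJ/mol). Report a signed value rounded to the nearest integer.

-284

Ligand charges: 4×(-1) from CN⁻ and 1×(+0) from bipy sum to -4; with overall charge -2, Cr is +2.
Cr is in group 6, so Cr²⁺ is d⁴ (6 − 2 = 4).
Configuration: t2g^4 e_g^0.
CFSE(orbital) = 4×(-0.4Δₒ) + 0×(0.6Δₒ) = -1.6Δₒ; with Δₒ = 313 kJ/mol that is -501 kJ/mol.
Relative to high-spin t2g^3 e_g^1 (0 paired), the low-spin configuration has 1 additional pair, contributing +1 × 217 = +217 kJ/mol.
Overall CFSE = -501 + 217 = -284 kJ/mol.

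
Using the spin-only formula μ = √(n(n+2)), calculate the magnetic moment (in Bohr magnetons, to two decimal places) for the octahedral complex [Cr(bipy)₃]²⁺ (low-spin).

bipy is neutral, so the +2 overall charge sits on Cr: oxidation state +2.
Cr is in group 6, so Cr²⁺ is d⁴ (6 − 2 = 4).
Configuration: t₂g⁴ eg⁰ → 2 unpaired electrons.
μ(spin-only) = √[2(2+2)] = √8 ≈ 2.83 Bohr magnetons.

2.83 Bohr magnetons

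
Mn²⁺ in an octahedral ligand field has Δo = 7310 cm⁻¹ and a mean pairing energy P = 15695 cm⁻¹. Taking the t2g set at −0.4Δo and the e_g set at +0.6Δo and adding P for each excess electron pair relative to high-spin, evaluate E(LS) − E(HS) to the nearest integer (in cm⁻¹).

16770

Mn sits in group 7; removing 2 electrons leaves Mn²⁺ with 7 − 2 = 5 d electrons.
High-spin d⁵ fills as t2g^3 e_g^2 with CFSE 3(−0.4) + 2(+0.6) = 0.0Δo = 0 cm⁻¹.
Low-spin t2g^5 e_g^0 gives -2.0Δo = -14620 cm⁻¹, but forming 2 extra pairs costs 2P = 31390 cm⁻¹, so E(LS) = -14620 + 31390 = 16770 cm⁻¹.
Thus E(LS) − E(HS) = 16770 cm⁻¹.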